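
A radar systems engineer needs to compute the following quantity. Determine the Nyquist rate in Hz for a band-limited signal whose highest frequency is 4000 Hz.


The Nyquist rate is twice the maximum frequency component.
fs_min = 2 * fmax
      = 2 * 4000
      = 8000 Hz

8000


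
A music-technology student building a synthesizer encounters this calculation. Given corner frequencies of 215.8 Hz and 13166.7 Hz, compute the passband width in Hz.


Bandwidth is the difference of -3dB frequencies:
BW = f_high - f_low
   = 13166.7 - 215.8
   = 12950.9 Hz

12950.9 Hz


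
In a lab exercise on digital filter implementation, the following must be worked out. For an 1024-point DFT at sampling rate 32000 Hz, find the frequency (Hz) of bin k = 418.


Frequency of DFT bin k:
f_k = k * fs / N
    = 418 * 32000 / 1024
    = 13376000 / 1024
    = 13062.5 Hz

13062.5 Hz


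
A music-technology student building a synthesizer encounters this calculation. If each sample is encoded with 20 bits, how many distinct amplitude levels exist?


Number of quantization levels = 2^N
= 2^20
= 1048576

1048576


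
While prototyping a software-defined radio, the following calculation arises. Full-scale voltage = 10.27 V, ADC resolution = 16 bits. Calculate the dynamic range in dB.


Dynamic range from full-scale to LSB:
V_min = V_max / 2^bits = 10.27 / 2^16
DR = 20 * log10(V_max / V_min)
   = 20 * log10(2^16)
   = 20 * 16 * log10(2)
   = 96.33 dB

96.33 dB


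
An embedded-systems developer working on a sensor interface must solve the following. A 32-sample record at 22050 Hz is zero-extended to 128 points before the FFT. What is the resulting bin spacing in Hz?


Frequency resolution after zero-padding:
N_padded = 32 * 4 = 128
df = fs / N_padded
   = 22050 / 128
   = 172.2656 Hz

172.2656 Hz


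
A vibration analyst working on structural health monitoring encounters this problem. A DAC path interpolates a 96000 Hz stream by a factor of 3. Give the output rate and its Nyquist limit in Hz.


Step 1 — output sample rate after interpolation by L:
fs_out = L * fs_in = 3 * 96000 = 288000 Hz

Step 2 — Nyquist frequency of the output stream:
f_Nyq = fs_out / 2 = 288000 / 2 = 144000.0 Hz

fs_out = 288000 Hz; f_Nyquist = 144000.0 Hz


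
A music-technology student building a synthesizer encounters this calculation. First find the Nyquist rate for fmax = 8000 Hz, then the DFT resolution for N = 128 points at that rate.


Step 1 — Nyquist sampling rate:
fs = 2 * fmax = 2 * 8000 = 16000 Hz

Step 2 — DFT bin spacing:
df = fs / N = 16000 / 128 = 125.0 Hz

125.0 Hz


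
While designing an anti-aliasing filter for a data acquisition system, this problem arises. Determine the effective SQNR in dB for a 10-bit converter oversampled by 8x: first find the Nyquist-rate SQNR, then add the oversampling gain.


Step 1 — baseline SQNR at Nyquist:
SQNR_base = 6.02*N + 1.76
          = 6.02*10 + 1.76
          = 61.96 dB

Step 2 — oversampling processing gain:
G = 10*log10(OSR) = 10*log10(8) = 9.03 dB

Step 3 — total:
SQNR_total = 61.96 + 9.03 = 70.99 dB

Base SQNR = 61.96 dB; oversampled SQNR = 70.99 dB


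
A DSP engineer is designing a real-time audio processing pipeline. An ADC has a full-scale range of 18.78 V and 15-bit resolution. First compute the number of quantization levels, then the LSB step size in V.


Step 1 — number of quantization levels:
L = 2^N = 2^15 = 32768

Step 2 — LSB step size:
delta = Vfs / L
      = 18.78 / 32768
      = 0.00057312 V

Levels = 32768; step size = 0.00057312 V


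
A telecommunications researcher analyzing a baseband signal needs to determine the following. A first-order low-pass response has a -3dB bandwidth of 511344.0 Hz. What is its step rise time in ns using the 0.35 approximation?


Rise time from bandwidth relationship:
tr = 0.35 / BW
   = 0.35 / 511344.0
   = 6.844707281e-07 s
   = 684.4707 ns

684.4707 ns


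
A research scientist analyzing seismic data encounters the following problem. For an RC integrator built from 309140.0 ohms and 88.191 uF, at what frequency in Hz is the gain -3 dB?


Cutoff frequency of a first-order RC filter:
fc = 1 / (2 * pi * R * C)
C = 88.191 uF = 8.8191e-05 F
fc = 1 / (2 * pi * 309140.0 * 8.8191e-05)
   = 1 / 171.30077904183
   = 0.005838 Hz

0.005838 Hz


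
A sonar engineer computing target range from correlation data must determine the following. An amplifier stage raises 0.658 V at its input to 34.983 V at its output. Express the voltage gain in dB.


Voltage gain in dB:
G = 20 * log10(Vout / Vin)
  = 20 * log10(34.983 / 0.658)
  = 20 * log10(53.165653)
  = 20 * 1.725631
  = 34.51 dB

34.51 dB


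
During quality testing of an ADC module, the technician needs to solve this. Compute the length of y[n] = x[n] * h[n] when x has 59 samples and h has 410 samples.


Linear convolution output length:
L = N + M - 1
  = 59 + 410 - 1
  = 468 samples

468


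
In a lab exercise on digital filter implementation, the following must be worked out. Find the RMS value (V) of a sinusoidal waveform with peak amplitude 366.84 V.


RMS voltage for a sinusoidal waveform:
V_rms = V_peak / sqrt(2)
      = 366.84 / 1.414214
      = 259.395 V

259.395 V


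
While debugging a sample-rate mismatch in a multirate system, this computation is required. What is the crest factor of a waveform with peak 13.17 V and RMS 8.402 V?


Crest factor is the ratio of peak to RMS:
CF = V_peak / V_rms
   = 13.17 / 8.402
   = 1.5675

1.5675


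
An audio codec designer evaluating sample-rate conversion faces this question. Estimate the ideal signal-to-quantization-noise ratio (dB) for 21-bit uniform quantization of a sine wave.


Theoretical SNR for a full-scale sinusoid:
SNR = 6.02 * N + 1.76
    = 6.02 * 21 + 1.76
    = 126.42 + 1.76
    = 128.18 dB

128.18 dB


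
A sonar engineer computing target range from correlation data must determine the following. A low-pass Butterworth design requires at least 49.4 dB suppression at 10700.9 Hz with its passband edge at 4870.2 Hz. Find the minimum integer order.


Butterworth filter order formula:
n = log10(10^(A/10) - 1) / (2 * log10(f_stop/f_pass))
10^(49.4/10) - 1 = 87095.359
f_stop/f_pass = 10700.9 / 4870.2 = 2.1972
n = 7.2249 -> ceil = 8

8


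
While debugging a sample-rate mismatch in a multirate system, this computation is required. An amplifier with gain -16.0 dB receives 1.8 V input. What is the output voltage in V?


Output voltage from dB gain:
V_out = V_in * 10^(gain_dB / 20)
      = 1.8 * 10^(-16.0 / 20)
      = 1.8 * 0.158489
      = 0.2853 V

0.2853 V


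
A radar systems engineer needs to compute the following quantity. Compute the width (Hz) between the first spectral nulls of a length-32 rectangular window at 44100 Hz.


Main lobe width for a rectangular window:
Width = 2 * fs / N
      = 2 * 44100 / 32
      = 88200 / 32
      = 2756.25 Hz

2756.25 Hz


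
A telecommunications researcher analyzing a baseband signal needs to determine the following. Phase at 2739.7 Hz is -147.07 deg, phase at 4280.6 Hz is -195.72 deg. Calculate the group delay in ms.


Group delay from phase difference:
tau = -d(phi)/d(omega)
d(phi) = -48.65 deg = -0.849103 rad
d(omega) = 2*pi*(4280.6 - 2739.7) = 9681.7602 rad/s
tau = -(-0.849103) / 9681.7602
    = 0.0877 ms

0.0877 ms


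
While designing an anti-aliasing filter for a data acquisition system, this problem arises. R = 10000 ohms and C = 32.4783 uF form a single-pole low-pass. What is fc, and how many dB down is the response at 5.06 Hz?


Step 1 — cutoff frequency:
fc = 1 / (2*pi*R*C)
C = 32.4783 uF = 3.24783e-05 F
fc = 1 / (2*pi*10000*3.24783e-05)
   = 0.490035 Hz

Step 2 — magnitude at f = 5.06 Hz:
|H(f)| = 1 / sqrt(1 + (f/fc)^2)
f/fc = 5.06 / 0.490035 = 10.325793
|H| = 1 / sqrt(1 + 106.622001) = 0.0963939
|H|_dB = 20*log10(0.0963939) = -20.32 dB

fc = 0.490035 Hz; |H(5.06 Hz)| = -20.32 dB


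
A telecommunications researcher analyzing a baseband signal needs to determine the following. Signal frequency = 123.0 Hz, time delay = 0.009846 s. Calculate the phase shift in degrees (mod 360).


Phase shift from frequency and time delay:
phi = 360 * f * t_delay
    = 360 * 123.0 * 0.009846
    = 435.98 degrees
    mod 360 = 75.98 degrees

75.98 degrees


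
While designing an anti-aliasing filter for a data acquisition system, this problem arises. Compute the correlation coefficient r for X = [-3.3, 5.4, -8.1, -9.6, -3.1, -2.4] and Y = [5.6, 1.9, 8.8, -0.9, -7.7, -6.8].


Pearson correlation coefficient (population):
r = cov(X,Y) / (std(X) * std(Y))
Mean X = -3.5167, Mean Y = 0.15
Cov(X,Y) = -4.584167
Std(X) = 4.812974, Std(Y) = 6.03621
r = -0.1578

-0.1578


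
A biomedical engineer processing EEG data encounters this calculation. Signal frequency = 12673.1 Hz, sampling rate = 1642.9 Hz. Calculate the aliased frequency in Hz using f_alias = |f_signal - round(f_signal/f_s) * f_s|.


Compute the nearest integer multiple of fs to the signal:
n = round(12673.1 / 1642.9) = 8
f_alias = |12673.1 - 8 * 1642.9|
        = |12673.1 - 13143.2|
        = 470.1 Hz

470.1


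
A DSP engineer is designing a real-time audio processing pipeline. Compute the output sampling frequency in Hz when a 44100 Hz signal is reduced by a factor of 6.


Decimation reduces the sample rate:
fs_out = fs_in / M
       = 44100 / 6
       = 7350.0 Hz

7350.0 Hz


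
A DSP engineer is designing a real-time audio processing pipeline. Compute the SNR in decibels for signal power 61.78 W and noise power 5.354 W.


SNR in decibels:
SNR = 10 * log10(Ps / Pn)
    = 10 * log10(61.78 / 5.354)
    = 10 * log10(11.539)
    = 10 * 1.0622
    = 10.62 dB

10.62 dB


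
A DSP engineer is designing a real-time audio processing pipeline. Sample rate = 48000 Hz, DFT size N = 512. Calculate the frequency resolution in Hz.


DFT frequency resolution:
df = fs / N
   = 48000 / 512
   = 93.75 Hz

93.75 Hz


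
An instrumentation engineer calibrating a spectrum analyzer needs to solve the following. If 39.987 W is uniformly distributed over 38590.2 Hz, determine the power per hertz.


Power spectral density:
PSD = P / BW
    = 39.987 / 38590.2
    = 0.0010362 W/Hz

0.0010362 W/Hz


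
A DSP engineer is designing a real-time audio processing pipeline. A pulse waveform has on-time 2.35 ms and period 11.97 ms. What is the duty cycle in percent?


Duty cycle as a percentage:
DC = (t_on / T) * 100
   = (2.35 / 11.97) * 100
   = 0.196324 * 100
   = 19.63 %

19.63 %


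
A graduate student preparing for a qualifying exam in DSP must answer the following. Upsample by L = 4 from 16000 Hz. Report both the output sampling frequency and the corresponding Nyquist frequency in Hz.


Step 1 — output sample rate after interpolation by L:
fs_out = L * fs_in = 4 * 16000 = 64000 Hz

Step 2 — Nyquist frequency of the output stream:
f_Nyq = fs_out / 2 = 64000 / 2 = 32000.0 Hz

fs_out = 64000 Hz; f_Nyquist = 32000.0 Hz


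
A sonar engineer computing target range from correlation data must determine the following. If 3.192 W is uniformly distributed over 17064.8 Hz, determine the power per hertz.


Power spectral density:
PSD = P / BW
    = 3.192 / 17064.8
    = 0.00018705 W/Hz

0.00018705 W/Hz


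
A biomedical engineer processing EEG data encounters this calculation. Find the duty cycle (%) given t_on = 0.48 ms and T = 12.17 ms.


Duty cycle as a percentage:
DC = (t_on / T) * 100
   = (0.48 / 12.17) * 100
   = 0.039441 * 100
   = 3.94 %

3.94 %


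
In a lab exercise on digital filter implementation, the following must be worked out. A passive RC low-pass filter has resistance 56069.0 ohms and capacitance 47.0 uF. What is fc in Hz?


Cutoff frequency of a first-order RC filter:
fc = 1 / (2 * pi * R * C)
C = 47.0 uF = 4.7e-05 F
fc = 1 / (2 * pi * 56069.0 * 4.7e-05)
   = 1 / 16.557720098448
   = 0.060395 Hz

0.060395 Hz


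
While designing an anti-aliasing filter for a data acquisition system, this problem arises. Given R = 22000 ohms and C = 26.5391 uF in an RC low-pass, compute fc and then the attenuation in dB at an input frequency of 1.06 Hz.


Step 1 — cutoff frequency:
fc = 1 / (2*pi*R*C)
C = 26.5391 uF = 2.65391e-05 F
fc = 1 / (2*pi*22000*2.65391e-05)
   = 0.272591 Hz

Step 2 — magnitude at f = 1.06 Hz:
|H(f)| = 1 / sqrt(1 + (f/fc)^2)
f/fc = 1.06 / 0.272591 = 3.88861
|H| = 1 / sqrt(1 + 15.121288) = 0.2490578
|H|_dB = 20*log10(0.2490578) = -12.07 dB

fc = 0.272591 Hz; |H(1.06 Hz)| = -12.07 dB


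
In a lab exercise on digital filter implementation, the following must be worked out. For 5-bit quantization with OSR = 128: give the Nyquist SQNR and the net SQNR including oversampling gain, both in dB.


Step 1 — baseline SQNR at Nyquist:
SQNR_base = 6.02*N + 1.76
          = 6.02*5 + 1.76
          = 31.86 dB

Step 2 — oversampling processing gain:
G = 10*log10(OSR) = 10*log10(128) = 21.07 dB

Step 3 — total:
SQNR_total = 31.86 + 21.07 = 52.93 dB

Base SQNR = 31.86 dB; oversampled SQNR = 52.93 dB


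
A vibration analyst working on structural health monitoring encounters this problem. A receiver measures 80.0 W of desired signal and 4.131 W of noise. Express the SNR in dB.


SNR in decibels:
SNR = 10 * log10(Ps / Pn)
    = 10 * log10(80.0 / 4.131)
    = 10 * log10(19.3658)
    = 10 * 1.287
    = 12.87 dB

12.87 dB


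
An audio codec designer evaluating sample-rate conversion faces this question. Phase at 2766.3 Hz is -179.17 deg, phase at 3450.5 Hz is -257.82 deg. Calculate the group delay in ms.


Group delay from phase difference:
tau = -d(phi)/d(omega)
d(phi) = -78.65 deg = -1.372701 rad
d(omega) = 2*pi*(3450.5 - 2766.3) = 4298.9554 rad/s
tau = -(-1.372701) / 4298.9554
    = 0.3193 ms

0.3193 ms


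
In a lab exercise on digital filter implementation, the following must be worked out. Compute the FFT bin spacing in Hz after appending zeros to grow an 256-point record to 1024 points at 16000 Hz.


Frequency resolution after zero-padding:
N_padded = 256 * 4 = 1024
df = fs / N_padded
   = 16000 / 1024
   = 15.625 Hz

15.625 Hz


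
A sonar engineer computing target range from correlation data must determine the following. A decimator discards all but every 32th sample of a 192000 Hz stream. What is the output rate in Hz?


Decimation reduces the sample rate:
fs_out = fs_in / M
       = 192000 / 32
       = 6000.0 Hz

6000.0 Hz


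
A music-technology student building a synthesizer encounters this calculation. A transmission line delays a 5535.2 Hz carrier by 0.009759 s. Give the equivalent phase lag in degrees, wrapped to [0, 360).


Phase shift from frequency and time delay:
phi = 360 * f * t_delay
    = 360 * 5535.2 * 0.009759
    = 19446.49 degrees
    mod 360 = 6.49 degrees

6.49 degrees


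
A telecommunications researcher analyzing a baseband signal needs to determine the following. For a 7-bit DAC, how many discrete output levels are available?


Number of quantization levels = 2^N
= 2^7
= 128

128


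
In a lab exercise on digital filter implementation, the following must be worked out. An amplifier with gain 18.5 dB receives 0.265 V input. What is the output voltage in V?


Output voltage from dB gain:
V_out = V_in * 10^(gain_dB / 20)
      = 0.265 * 10^(18.5 / 20)
      = 0.265 * 8.413951
      = 2.2297 V

2.2297 V


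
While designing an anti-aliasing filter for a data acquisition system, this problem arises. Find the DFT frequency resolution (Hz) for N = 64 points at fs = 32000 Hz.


DFT frequency resolution:
df = fs / N
   = 32000 / 64
   = 500.0 Hz

500.0 Hz


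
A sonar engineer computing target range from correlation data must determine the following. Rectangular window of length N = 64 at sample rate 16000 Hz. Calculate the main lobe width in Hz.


Main lobe width for a rectangular window:
Width = 2 * fs / N
      = 2 * 16000 / 64
      = 32000 / 64
      = 500.0 Hz

500.0 Hz


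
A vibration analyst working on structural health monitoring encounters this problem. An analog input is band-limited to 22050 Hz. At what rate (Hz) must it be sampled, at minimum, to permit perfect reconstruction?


The Nyquist rate is twice the maximum frequency component.
fs_min = 2 * fmax
      = 2 * 22050
      = 44100 Hz

44100


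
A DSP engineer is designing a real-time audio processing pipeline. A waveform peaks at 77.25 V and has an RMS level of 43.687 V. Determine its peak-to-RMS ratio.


Crest factor is the ratio of peak to RMS:
CF = V_peak / V_rms
   = 77.25 / 43.687
   = 1.7683

1.7683


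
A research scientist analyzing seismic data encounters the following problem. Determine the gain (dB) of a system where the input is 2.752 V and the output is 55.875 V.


Voltage gain in dB:
G = 20 * log10(Vout / Vin)
  = 20 * log10(55.875 / 2.752)
  = 20 * log10(20.303416)
  = 20 * 1.307569
  = 26.15 dB

26.15 dB


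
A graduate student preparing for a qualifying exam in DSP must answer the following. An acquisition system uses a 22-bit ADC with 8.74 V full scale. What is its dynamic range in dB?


Dynamic range from full-scale to LSB:
V_min = V_max / 2^bits = 8.74 / 2^22
DR = 20 * log10(V_max / V_min)
   = 20 * log10(2^22)
   = 20 * 22 * log10(2)
   = 132.45 dB

132.45 dB


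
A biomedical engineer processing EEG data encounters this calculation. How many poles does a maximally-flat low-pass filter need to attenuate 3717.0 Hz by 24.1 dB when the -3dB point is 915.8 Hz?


Butterworth filter order formula:
n = log10(10^(A/10) - 1) / (2 * log10(f_stop/f_pass))
10^(24.1/10) - 1 = 256.0396
f_stop/f_pass = 3717.0 / 915.8 = 4.0587
n = 1.9792 -> ceil = 2

2


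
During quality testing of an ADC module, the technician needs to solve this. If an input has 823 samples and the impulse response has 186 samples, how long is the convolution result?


Linear convolution output length:
L = N + M - 1
  = 823 + 186 - 1
  = 1008 samples

1008


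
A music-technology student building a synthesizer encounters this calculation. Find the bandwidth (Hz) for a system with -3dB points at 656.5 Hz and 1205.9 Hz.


Bandwidth is the difference of -3dB frequencies:
BW = f_high - f_low
   = 1205.9 - 656.5
   = 549.4 Hz

549.4 Hz


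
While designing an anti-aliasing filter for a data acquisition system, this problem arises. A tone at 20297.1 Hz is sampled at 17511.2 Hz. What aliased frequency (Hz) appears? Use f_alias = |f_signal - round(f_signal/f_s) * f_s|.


Compute the nearest integer multiple of fs to the signal:
n = round(20297.1 / 17511.2) = 1
f_alias = |20297.1 - 1 * 17511.2|
        = |20297.1 - 17511.2|
        = 2785.9 Hz

2785.9


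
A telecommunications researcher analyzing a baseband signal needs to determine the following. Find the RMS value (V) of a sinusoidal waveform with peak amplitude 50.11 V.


RMS voltage for a sinusoidal waveform:
V_rms = V_peak / sqrt(2)
      = 50.11 / 1.414214
      = 35.433 V

35.433 V


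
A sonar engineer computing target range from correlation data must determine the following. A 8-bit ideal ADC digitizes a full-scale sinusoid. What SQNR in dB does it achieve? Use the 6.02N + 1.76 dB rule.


Theoretical SNR for a full-scale sinusoid:
SNR = 6.02 * N + 1.76
    = 6.02 * 8 + 1.76
    = 48.16 + 1.76
    = 49.92 dB

49.92 dB


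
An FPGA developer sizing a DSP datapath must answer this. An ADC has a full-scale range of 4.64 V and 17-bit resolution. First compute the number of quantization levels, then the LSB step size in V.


Step 1 — number of quantization levels:
L = 2^N = 2^17 = 131072

Step 2 — LSB step size:
delta = Vfs / L
      = 4.64 / 131072
      = 3.54e-05 V

Levels = 131072; step size = 3.54e-05 V


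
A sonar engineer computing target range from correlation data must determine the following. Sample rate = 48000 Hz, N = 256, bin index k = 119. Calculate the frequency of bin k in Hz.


Frequency of DFT bin k:
f_k = k * fs / N
    = 119 * 48000 / 256
    = 5712000 / 256
    = 22312.5 Hz

22312.5 Hz


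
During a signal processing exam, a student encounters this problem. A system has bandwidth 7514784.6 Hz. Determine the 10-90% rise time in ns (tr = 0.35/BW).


Rise time from bandwidth relationship:
tr = 0.35 / BW
   = 0.35 / 7514784.6
   = 4.657485459e-08 s
   = 46.5749 ns

46.5749 ns


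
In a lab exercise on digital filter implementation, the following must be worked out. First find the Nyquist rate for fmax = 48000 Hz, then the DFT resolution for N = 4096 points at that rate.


Step 1 — Nyquist sampling rate:
fs = 2 * fmax = 2 * 48000 = 96000 Hz

Step 2 — DFT bin spacing:
df = fs / N = 96000 / 4096 = 23.4375 Hz

23.4375 Hz


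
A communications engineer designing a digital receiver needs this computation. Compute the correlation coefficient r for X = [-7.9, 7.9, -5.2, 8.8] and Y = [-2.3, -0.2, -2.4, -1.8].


Pearson correlation coefficient (population):
r = cov(X,Y) / (std(X) * std(Y))
Mean X = 0.9, Mean Y = -1.675
Cov(X,Y) = 4.815
Std(X) = 7.517646, Std(Y) = 0.881405
r = 0.7267

0.7267


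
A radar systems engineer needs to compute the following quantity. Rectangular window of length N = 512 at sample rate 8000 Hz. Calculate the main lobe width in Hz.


Main lobe width for a rectangular window:
Width = 2 * fs / N
      = 2 * 8000 / 512
      = 16000 / 512
      = 31.25 Hz

31.25 Hz


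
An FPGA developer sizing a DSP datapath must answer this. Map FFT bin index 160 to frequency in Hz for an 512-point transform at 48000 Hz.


Frequency of DFT bin k:
f_k = k * fs / N
    = 160 * 48000 / 512
    = 7680000 / 512
    = 15000.0 Hz

15000.0 Hz


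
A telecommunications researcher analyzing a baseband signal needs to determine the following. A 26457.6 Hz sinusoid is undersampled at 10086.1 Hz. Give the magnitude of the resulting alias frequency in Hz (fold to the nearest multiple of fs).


Compute the nearest integer multiple of fs to the signal:
n = round(26457.6 / 10086.1) = 3
f_alias = |26457.6 - 3 * 10086.1|
        = |26457.6 - 30258.3|
        = 3800.7 Hz

3800.7


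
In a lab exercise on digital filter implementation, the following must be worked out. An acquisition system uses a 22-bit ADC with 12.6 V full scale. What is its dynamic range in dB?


Dynamic range from full-scale to LSB:
V_min = V_max / 2^bits = 12.6 / 2^22
DR = 20 * log10(V_max / V_min)
   = 20 * log10(2^22)
   = 20 * 22 * log10(2)
   = 132.45 dB

132.45 dB


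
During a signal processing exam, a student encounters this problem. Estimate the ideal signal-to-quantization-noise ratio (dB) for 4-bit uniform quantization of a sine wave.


Theoretical SNR for a full-scale sinusoid:
SNR = 6.02 * N + 1.76
    = 6.02 * 4 + 1.76
    = 24.08 + 1.76
    = 25.84 dB

25.84 dB


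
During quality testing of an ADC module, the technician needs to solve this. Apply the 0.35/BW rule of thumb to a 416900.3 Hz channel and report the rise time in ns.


Rise time from bandwidth relationship:
tr = 0.35 / BW
   = 0.35 / 416900.3
   = 8.395292592e-07 s
   = 839.5293 ns

839.5293 ns


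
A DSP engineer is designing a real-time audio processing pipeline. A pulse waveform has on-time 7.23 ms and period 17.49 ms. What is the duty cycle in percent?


Duty cycle as a percentage:
DC = (t_on / T) * 100
   = (7.23 / 17.49) * 100
   = 0.413379 * 100
   = 41.34 %

41.34 %


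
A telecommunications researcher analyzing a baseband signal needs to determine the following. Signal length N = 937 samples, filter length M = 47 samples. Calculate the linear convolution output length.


Linear convolution output length:
L = N + M - 1
  = 937 + 47 - 1
  = 983 samples

983


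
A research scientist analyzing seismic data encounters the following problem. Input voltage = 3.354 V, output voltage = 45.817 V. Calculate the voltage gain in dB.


Voltage gain in dB:
G = 20 * log10(Vout / Vin)
  = 20 * log10(45.817 / 3.354)
  = 20 * log10(13.660405)
  = 20 * 1.135464
  = 22.71 dB

22.71 dB


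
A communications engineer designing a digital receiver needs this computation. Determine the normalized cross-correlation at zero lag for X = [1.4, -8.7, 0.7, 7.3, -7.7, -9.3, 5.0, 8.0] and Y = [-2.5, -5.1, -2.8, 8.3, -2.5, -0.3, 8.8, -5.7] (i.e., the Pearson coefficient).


Pearson correlation coefficient (population):
r = cov(X,Y) / (std(X) * std(Y))
Mean X = -0.4125, Mean Y = -0.225
Cov(X,Y) = 14.899688
Std(X) = 6.753228, Std(Y) = 5.301592
r = 0.4162

0.4162


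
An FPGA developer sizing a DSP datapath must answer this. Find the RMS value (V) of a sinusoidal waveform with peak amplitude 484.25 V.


RMS voltage for a sinusoidal waveform:
V_rms = V_peak / sqrt(2)
      = 484.25 / 1.414214
      = 342.416 V

342.416 V


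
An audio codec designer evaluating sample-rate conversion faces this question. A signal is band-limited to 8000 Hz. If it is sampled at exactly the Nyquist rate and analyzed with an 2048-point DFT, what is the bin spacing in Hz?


Step 1 — Nyquist sampling rate:
fs = 2 * fmax = 2 * 8000 = 16000 Hz

Step 2 — DFT bin spacing:
df = fs / N = 16000 / 2048 = 7.8125 Hz

7.8125 Hz


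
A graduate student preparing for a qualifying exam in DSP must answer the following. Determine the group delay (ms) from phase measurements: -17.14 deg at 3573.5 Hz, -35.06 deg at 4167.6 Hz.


Group delay from phase difference:
tau = -d(phi)/d(omega)
d(phi) = -17.92 deg = -0.312763 rad
d(omega) = 2*pi*(4167.6 - 3573.5) = 3732.8404 rad/s
tau = -(-0.312763) / 3732.8404
    = 0.0838 ms

0.0838 ms


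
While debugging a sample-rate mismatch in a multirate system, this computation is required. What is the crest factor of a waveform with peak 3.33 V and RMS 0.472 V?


Crest factor is the ratio of peak to RMS:
CF = V_peak / V_rms
   = 3.33 / 0.472
   = 7.0551

7.0551


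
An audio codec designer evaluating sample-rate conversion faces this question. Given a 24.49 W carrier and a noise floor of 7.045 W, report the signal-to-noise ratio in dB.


SNR in decibels:
SNR = 10 * log10(Ps / Pn)
    = 10 * log10(24.49 / 7.045)
    = 10 * log10(3.4762)
    = 10 * 0.5411
    = 5.41 dB

5.41 dB


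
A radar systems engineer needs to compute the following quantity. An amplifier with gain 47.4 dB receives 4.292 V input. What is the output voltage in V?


Output voltage from dB gain:
V_out = V_in * 10^(gain_dB / 20)
      = 4.292 * 10^(47.4 / 20)
      = 4.292 * 234.422882
      = 1006.143 V

1006.143 V


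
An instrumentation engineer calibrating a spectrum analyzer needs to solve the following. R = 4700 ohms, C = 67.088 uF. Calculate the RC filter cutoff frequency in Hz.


Cutoff frequency of a first-order RC filter:
fc = 1 / (2 * pi * R * C)
C = 67.088 uF = 6.7088e-05 F
fc = 1 / (2 * pi * 4700 * 6.7088e-05)
   = 1 / 1.9811737786739
   = 0.504751 Hz

0.504751 Hz


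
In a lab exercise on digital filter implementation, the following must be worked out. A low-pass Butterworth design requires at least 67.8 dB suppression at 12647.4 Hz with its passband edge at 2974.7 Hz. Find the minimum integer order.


Butterworth filter order formula:
n = log10(10^(A/10) - 1) / (2 * log10(f_stop/f_pass))
10^(67.8/10) - 1 = 6025594.8607
f_stop/f_pass = 12647.4 / 2974.7 = 4.2517
n = 5.3933 -> ceil = 6

6


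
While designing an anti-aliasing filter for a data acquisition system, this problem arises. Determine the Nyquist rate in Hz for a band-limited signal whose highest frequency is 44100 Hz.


The Nyquist rate is twice the maximum frequency component.
fs_min = 2 * fmax
      = 2 * 44100
      = 88200 Hz

88200


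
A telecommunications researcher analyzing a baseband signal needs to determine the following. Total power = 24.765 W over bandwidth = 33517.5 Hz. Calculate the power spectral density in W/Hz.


Power spectral density:
PSD = P / BW
    = 24.765 / 33517.5
    = 0.00073887 W/Hz

0.00073887 W/Hz


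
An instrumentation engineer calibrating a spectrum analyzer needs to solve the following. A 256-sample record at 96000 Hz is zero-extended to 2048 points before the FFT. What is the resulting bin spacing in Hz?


Frequency resolution after zero-padding:
N_padded = 256 * 8 = 2048
df = fs / N_padded
   = 96000 / 2048
   = 46.875 Hz

46.875 Hz


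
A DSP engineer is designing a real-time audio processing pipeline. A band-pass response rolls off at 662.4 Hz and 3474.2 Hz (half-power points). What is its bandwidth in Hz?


Bandwidth is the difference of -3dB frequencies:
BW = f_high - f_low
   = 3474.2 - 662.4
   = 2811.8 Hz

2811.8 Hz


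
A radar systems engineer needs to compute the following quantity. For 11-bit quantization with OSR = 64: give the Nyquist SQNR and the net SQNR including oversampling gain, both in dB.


Step 1 — baseline SQNR at Nyquist:
SQNR_base = 6.02*N + 1.76
          = 6.02*11 + 1.76
          = 67.98 dB

Step 2 — oversampling processing gain:
G = 10*log10(OSR) = 10*log10(64) = 18.06 dB

Step 3 — total:
SQNR_total = 67.98 + 18.06 = 86.04 dB

Base SQNR = 67.98 dB; oversampled SQNR = 86.04 dB


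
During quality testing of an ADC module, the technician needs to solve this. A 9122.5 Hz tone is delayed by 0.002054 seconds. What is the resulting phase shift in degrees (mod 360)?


Phase shift from frequency and time delay:
phi = 360 * f * t_delay
    = 360 * 9122.5 * 0.002054
    = 6745.54 degrees
    mod 360 = 265.54 degrees

265.54 degrees


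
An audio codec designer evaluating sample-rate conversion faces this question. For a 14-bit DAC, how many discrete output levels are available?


Number of quantization levels = 2^N
= 2^14
= 16384

16384


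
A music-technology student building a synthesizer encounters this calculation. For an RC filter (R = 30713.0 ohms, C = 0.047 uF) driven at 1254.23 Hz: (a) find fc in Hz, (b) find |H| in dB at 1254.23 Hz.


Step 1 — cutoff frequency:
fc = 1 / (2*pi*R*C)
C = 0.047 uF = 4.7e-08 F
fc = 1 / (2*pi*30713.0*4.7e-08)
   = 110.255 Hz

Step 2 — magnitude at f = 1254.23 Hz:
|H(f)| = 1 / sqrt(1 + (f/fc)^2)
f/fc = 1254.23 / 110.255 = 11.37572
|H| = 1 / sqrt(1 + 129.407006) = 0.0875688
|H|_dB = 20*log10(0.0875688) = -21.15 dB

fc = 110.255 Hz; |H(1254.23 Hz)| = -21.15 dB


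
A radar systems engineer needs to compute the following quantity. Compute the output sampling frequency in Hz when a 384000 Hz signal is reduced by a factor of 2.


Decimation reduces the sample rate:
fs_out = fs_in / M
       = 384000 / 2
       = 192000.0 Hz

192000.0 Hz


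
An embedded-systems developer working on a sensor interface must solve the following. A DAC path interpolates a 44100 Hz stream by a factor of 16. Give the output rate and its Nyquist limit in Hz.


Step 1 — output sample rate after interpolation by L:
fs_out = L * fs_in = 16 * 44100 = 705600 Hz

Step 2 — Nyquist frequency of the output stream:
f_Nyq = fs_out / 2 = 705600 / 2 = 352800.0 Hz

fs_out = 705600 Hz; f_Nyquist = 352800.0 Hz


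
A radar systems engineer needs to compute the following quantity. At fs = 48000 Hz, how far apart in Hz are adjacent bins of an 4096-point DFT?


DFT frequency resolution:
df = fs / N
   = 48000 / 4096
   = 11.7188 Hz

11.7188 Hz


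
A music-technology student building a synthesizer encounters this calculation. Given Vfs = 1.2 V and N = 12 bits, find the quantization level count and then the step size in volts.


Step 1 — number of quantization levels:
L = 2^N = 2^12 = 4096

Step 2 — LSB step size:
delta = Vfs / L
      = 1.2 / 4096
      = 0.00029297 V

Levels = 4096; step size = 0.00029297 V


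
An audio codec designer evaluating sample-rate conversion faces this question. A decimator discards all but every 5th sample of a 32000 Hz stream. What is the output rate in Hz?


Decimation reduces the sample rate:
fs_out = fs_in / M
       = 32000 / 5
       = 6400.0 Hz

6400.0 Hz


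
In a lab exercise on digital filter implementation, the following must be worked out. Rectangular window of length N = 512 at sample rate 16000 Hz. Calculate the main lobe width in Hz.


Main lobe width for a rectangular window:
Width = 2 * fs / N
      = 2 * 16000 / 512
      = 32000 / 512
      = 62.5 Hz

62.5 Hz


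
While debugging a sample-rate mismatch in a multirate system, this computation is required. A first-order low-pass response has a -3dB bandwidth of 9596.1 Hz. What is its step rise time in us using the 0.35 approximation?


Rise time from bandwidth relationship:
tr = 0.35 / BW
   = 0.35 / 9596.1
   = 3.647315055e-05 s
   = 36.4732 us

36.4732 us


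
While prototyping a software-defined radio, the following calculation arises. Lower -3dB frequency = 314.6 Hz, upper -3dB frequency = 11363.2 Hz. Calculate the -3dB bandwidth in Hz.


Bandwidth is the difference of -3dB frequencies:
BW = f_high - f_low
   = 11363.2 - 314.6
   = 11048.6 Hz

11048.6 Hz


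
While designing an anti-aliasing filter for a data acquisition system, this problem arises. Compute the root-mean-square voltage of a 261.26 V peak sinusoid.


RMS voltage for a sinusoidal waveform:
V_rms = V_peak / sqrt(2)
      = 261.26 / 1.414214
      = 184.739 V

184.739 V


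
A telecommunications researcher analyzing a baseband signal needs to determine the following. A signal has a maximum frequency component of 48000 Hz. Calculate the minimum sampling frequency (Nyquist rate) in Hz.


The Nyquist rate is twice the maximum frequency component.
fs_min = 2 * fmax
      = 2 * 48000
      = 96000 Hz

96000


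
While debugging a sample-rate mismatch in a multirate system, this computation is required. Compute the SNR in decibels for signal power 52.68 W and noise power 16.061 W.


SNR in decibels:
SNR = 10 * log10(Ps / Pn)
    = 10 * log10(52.68 / 16.061)
    = 10 * log10(3.28)
    = 10 * 0.5159
    = 5.16 dB

5.16 dB


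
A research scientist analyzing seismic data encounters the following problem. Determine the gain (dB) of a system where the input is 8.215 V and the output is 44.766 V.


Voltage gain in dB:
G = 20 * log10(Vout / Vin)
  = 20 * log10(44.766 / 8.215)
  = 20 * log10(5.4493)
  = 20 * 0.736341
  = 14.73 dB

14.73 dB


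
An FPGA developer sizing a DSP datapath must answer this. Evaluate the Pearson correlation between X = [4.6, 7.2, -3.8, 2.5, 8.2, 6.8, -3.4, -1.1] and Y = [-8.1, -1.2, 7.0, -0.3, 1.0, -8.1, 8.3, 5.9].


Pearson correlation coefficient (population):
r = cov(X,Y) / (std(X) * std(Y))
Mean X = 2.625, Mean Y = 0.5625
Cov(X,Y) = -20.831563
Std(X) = 4.538929, Std(Y) = 5.957335
r = -0.7704

-0.7704


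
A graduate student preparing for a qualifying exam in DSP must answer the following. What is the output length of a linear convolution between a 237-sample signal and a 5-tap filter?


Linear convolution output length:
L = N + M - 1
  = 237 + 5 - 1
  = 241 samples

241


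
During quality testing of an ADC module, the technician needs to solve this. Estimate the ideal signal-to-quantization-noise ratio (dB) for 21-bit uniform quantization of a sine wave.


Theoretical SNR for a full-scale sinusoid:
SNR = 6.02 * N + 1.76
    = 6.02 * 21 + 1.76
    = 126.42 + 1.76
    = 128.18 dB

128.18 dB


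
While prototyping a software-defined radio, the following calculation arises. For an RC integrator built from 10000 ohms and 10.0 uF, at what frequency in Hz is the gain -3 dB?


Cutoff frequency of a first-order RC filter:
fc = 1 / (2 * pi * R * C)
C = 10.0 uF = 1e-05 F
fc = 1 / (2 * pi * 10000 * 1e-05)
   = 1 / 0.62831853071796
   = 1.591549 Hz

1.591549 Hz


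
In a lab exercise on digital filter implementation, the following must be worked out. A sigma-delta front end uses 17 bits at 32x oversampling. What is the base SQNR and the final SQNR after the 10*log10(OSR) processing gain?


Step 1 — baseline SQNR at Nyquist:
SQNR_base = 6.02*N + 1.76
          = 6.02*17 + 1.76
          = 104.1 dB

Step 2 — oversampling processing gain:
G = 10*log10(OSR) = 10*log10(32) = 15.05 dB

Step 3 — total:
SQNR_total = 104.1 + 15.05 = 119.15 dB

Base SQNR = 104.1 dB; oversampled SQNR = 119.15 dB


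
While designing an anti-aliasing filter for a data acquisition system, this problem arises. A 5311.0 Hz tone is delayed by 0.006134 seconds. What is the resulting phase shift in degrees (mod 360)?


Phase shift from frequency and time delay:
phi = 360 * f * t_delay
    = 360 * 5311.0 * 0.006134
    = 11727.96 degrees
    mod 360 = 207.96 degrees

207.96 degrees


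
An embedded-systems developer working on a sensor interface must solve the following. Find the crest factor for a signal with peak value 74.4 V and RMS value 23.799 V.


Crest factor is the ratio of peak to RMS:
CF = V_peak / V_rms
   = 74.4 / 23.799
   = 3.1262

3.1262


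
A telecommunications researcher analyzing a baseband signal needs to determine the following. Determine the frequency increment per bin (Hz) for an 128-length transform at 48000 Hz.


DFT frequency resolution:
df = fs / N
   = 48000 / 128
   = 375.0 Hz

375.0 Hz


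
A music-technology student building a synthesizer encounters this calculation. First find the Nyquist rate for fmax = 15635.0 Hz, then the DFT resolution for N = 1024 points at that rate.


Step 1 — Nyquist sampling rate:
fs = 2 * fmax = 2 * 15635.0 = 31270.0 Hz

Step 2 — DFT bin spacing:
df = fs / N = 31270.0 / 1024 = 30.5371 Hz

30.5371 Hz


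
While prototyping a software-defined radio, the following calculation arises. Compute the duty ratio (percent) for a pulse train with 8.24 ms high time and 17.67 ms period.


Duty cycle as a percentage:
DC = (t_on / T) * 100
   = (8.24 / 17.67) * 100
   = 0.466327 * 100
   = 46.63 %

46.63 %


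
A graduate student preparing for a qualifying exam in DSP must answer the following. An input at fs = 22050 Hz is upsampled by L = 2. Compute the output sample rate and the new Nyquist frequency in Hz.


Step 1 — output sample rate after interpolation by L:
fs_out = L * fs_in = 2 * 22050 = 44100 Hz

Step 2 — Nyquist frequency of the output stream:
f_Nyq = fs_out / 2 = 44100 / 2 = 22050.0 Hz

fs_out = 44100 Hz; f_Nyquist = 22050.0 Hz


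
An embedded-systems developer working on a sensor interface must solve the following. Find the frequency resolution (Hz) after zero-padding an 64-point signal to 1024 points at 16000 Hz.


Frequency resolution after zero-padding:
N_padded = 64 * 16 = 1024
df = fs / N_padded
   = 16000 / 1024
   = 15.625 Hz

15.625 Hz


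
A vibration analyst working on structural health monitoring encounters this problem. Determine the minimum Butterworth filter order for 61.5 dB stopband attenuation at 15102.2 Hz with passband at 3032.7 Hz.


Butterworth filter order formula:
n = log10(10^(A/10) - 1) / (2 * log10(f_stop/f_pass))
10^(61.5/10) - 1 = 1412536.5446
f_stop/f_pass = 15102.2 / 3032.7 = 4.9798
n = 4.4104 -> ceil = 5

5


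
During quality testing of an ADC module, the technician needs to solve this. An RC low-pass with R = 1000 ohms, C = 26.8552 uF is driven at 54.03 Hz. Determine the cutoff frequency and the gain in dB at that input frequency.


Step 1 — cutoff frequency:
fc = 1 / (2*pi*R*C)
C = 26.8552 uF = 2.68552e-05 F
fc = 1 / (2*pi*1000*2.68552e-05)
   = 5.92641 Hz

Step 2 — magnitude at f = 54.03 Hz:
|H(f)| = 1 / sqrt(1 + (f/fc)^2)
f/fc = 54.03 / 5.92641 = 9.116818
|H| = 1 / sqrt(1 + 83.11637) = 0.1090334
|H|_dB = 20*log10(0.1090334) = -19.25 dB

fc = 5.92641 Hz; |H(54.03 Hz)| = -19.25 dB


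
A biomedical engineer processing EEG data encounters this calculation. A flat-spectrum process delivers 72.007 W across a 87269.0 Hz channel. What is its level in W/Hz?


Power spectral density:
PSD = P / BW
    = 72.007 / 87269.0
    = 0.00082512 W/Hz

0.00082512 W/Hz


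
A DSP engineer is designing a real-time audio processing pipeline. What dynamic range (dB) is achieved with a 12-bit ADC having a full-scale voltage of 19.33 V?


Dynamic range from full-scale to LSB:
V_min = V_max / 2^bits = 19.33 / 2^12
DR = 20 * log10(V_max / V_min)
   = 20 * log10(2^12)
   = 20 * 12 * log10(2)
   = 72.25 dB

72.25 dB


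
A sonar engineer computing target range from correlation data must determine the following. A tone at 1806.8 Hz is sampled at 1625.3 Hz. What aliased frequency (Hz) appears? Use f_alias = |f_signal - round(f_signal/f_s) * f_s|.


Compute the nearest integer multiple of fs to the signal:
n = round(1806.8 / 1625.3) = 1
f_alias = |1806.8 - 1 * 1625.3|
        = |1806.8 - 1625.3|
        = 181.5 Hz

181.5
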